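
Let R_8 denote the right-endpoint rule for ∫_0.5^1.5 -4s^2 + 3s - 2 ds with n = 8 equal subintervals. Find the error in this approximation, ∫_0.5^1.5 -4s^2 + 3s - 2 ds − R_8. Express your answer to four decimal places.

Exact integral: ∫_0.5^1.5 f(s) ds ≈ -3.333333.
R_8 = -3.65625.
Error ≈ -3.333333 − (-3.65625) ≈ 0.3229.

0.3229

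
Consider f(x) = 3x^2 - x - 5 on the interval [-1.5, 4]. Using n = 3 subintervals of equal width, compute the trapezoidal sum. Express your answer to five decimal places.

42.24306

Δx = (4 − (-1.5))/3 = 11/6.
f(-1.5) = 3.25, f(1/3) = -5, f(13/6) = 83/12, f(4) = 39.
T_3 = (Δx/2)·[f(x_0) + 2f(x_1) + 2f(x_2) + f(x_3)].
Sum ≈ 42.24306.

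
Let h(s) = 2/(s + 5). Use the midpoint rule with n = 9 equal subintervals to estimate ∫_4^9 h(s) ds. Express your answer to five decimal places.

Δs = (9 − 4)/9 = 5/9.
Midpoints: 77/18, 29/6, 97/18, 107/18, 6.5, 127/18, 137/18, 49/6, 157/18.
h(77/18) = 36/167, h(29/6) = 12/59, h(97/18) = 36/187, h(107/18) = 36/197, h(6.5) = 4/23, h(127/18) = 36/217, h(137/18) = 36/227, h(49/6) = 12/79, h(157/18) = 36/247.
Sum = Δs · [h(77/18) + h(29/6) + h(97/18) + ...].
Sum ≈ 0.88348.

0.88348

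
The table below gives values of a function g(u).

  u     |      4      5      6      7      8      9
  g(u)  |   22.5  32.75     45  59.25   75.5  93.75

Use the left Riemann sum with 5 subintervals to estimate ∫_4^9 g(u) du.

Δu = 1.
Sum = 1·[22.5 + 32.75 + 45 + 59.25 + 75.5] = 235.

235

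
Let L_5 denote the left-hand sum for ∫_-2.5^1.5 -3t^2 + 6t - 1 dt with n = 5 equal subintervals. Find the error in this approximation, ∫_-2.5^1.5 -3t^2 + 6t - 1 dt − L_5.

15.68

Exact integral: ∫_-2.5^1.5 f(t) dt = -35.
L_5 = -50.68.
Error = -35 − (-50.68) = 15.68.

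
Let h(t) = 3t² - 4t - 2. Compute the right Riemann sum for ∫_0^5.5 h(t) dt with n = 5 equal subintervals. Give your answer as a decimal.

136.015

Δt = (5.5 − 0)/5 = 1.1.
Right endpoints: 1.1, 2.2, 3.3, 4.4, 5.5.
h(1.1) = -2.77, h(2.2) = 3.72, h(3.3) = 17.47, h(4.4) = 38.48, h(5.5) = 66.75.
Sum = Δt · [h(1.1) + h(2.2) + h(3.3) + h(4.4) + h(5.5)].
Sum = 136.015.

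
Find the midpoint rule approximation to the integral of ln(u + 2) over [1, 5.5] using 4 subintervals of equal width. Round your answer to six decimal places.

Δu = (5.5 − 1)/4 = 1.125.
Midpoints: 1.5625, 2.6875, 3.8125, 4.9375.
f(1.5625) ≈ 1.270463, f(2.6875) ≈ 1.544899, f(3.8125) ≈ 1.760011, f(4.9375) ≈ 1.936941.
Sum = Δu · [f(1.5625) + f(2.6875) + f(3.8125) + f(4.9375)].
Sum ≈ 7.326353.

7.326353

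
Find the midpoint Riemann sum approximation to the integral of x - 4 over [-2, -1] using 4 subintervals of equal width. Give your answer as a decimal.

Δx = (-1 − (-2))/4 = 0.25.
Midpoints: -1.875, -1.625, -1.375, -1.125.
f(-1.875) = -5.875, f(-1.625) = -5.625, f(-1.375) = -5.375, f(-1.125) = -5.125.
Sum = Δx · [f(-1.875) + f(-1.625) + f(-1.375) + f(-1.125)].
Sum = -5.5.

-5.5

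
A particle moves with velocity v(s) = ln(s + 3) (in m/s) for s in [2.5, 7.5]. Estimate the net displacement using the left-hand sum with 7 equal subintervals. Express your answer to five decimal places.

Δs = (7.5 − 2.5)/7 = 5/7.
Left endpoints: 2.5, 45/14, 55/14, 65/14, 75/14, 85/14, 95/14.
v(2.5) ≈ 1.70475, v(45/14) ≈ 1.82685, v(55/14) ≈ 1.93565, v(65/14) ≈ 2.03377, v(75/14) ≈ 2.12312, v(85/14) ≈ 2.20513, v(95/14) ≈ 2.28092.
Sum = Δs · [v(2.5) + v(45/14) + v(55/14) + ...].
Sum ≈ 10.07871.

10.07871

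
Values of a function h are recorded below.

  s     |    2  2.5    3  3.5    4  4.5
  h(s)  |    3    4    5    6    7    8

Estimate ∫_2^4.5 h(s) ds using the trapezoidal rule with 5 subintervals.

Δs = 0.5.
T_5 = (0.5/2)·[3 + 2·4 + 2·5 + 2·6 + 2·7 + 8] = 13.75.

13.75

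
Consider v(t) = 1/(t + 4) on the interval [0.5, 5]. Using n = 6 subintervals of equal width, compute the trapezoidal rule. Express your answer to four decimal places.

0.6949

Δt = (5 − 0.5)/6 = 0.75.
v(0.5) = 2/9, v(1.25) = 4/21, v(2) = 1/6, v(2.75) = 4/27, v(3.5) = 2/15, v(4.25) = 4/33, v(5) = 1/9.
T_6 = (Δt/2)·[v(t_0) + 2v(t_1) + ... + 2v(t_{5}) + v(t_6)].
Sum ≈ 0.6949.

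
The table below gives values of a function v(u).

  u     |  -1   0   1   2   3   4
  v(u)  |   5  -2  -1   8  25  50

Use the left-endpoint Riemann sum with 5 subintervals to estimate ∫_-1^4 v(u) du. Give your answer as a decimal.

35

Δu = 1.
Sum = 1·[5 + (-2) + (-1) + 8 + 25] = 35.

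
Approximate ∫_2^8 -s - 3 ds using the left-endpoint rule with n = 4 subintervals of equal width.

-43.5

Δs = (8 − 2)/4 = 1.5.
Left endpoints: 2, 3.5, 5, 6.5.
f(2) = -5, f(3.5) = -6.5, f(5) = -8, f(6.5) = -9.5.
Sum = Δs · [f(2) + f(3.5) + f(5) + f(6.5)].
Sum = -43.5.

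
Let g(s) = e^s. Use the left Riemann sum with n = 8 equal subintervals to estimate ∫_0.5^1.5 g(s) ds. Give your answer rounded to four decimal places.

Δs = (1.5 − 0.5)/8 = 0.125.
Left endpoints: 0.5, 0.625, 0.75, 0.875, 1, 1.125, 1.25, 1.375.
g(0.5) ≈ 1.6487, g(0.625) ≈ 1.8682, g(0.75) ≈ 2.1170, g(0.875) ≈ 2.3989, g(1) ≈ 2.7183, g(1.125) ≈ 3.0802, g(1.25) ≈ 3.4903, g(1.375) ≈ 3.9551.
Sum = Δs · [g(0.5) + g(0.625) + g(0.75) + ...].
Sum ≈ 2.6596.

2.6596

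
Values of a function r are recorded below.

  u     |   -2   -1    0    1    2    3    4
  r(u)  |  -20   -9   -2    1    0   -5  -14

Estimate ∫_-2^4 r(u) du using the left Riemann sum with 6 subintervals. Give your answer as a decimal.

-35

Δu = 1.
Sum = 1·[(-20) + (-9) + (-2) + 1 + 0 + (-5)] = -35.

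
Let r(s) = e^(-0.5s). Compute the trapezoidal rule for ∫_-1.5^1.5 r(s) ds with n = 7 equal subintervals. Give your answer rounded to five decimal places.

3.30184

Δs = (1.5 − (-1.5))/7 = 3/7.
r(-1.5) ≈ 2.11700, r(-15/14) ≈ 1.70867, r(-9/14) ≈ 1.37910, r(-3/14) ≈ 1.11309, r(3/14) ≈ 0.89840, r(9/14) ≈ 0.72511, r(15/14) ≈ 0.58525, r(1.5) ≈ 0.47237.
T_7 = (Δs/2)·[r(s_0) + 2r(s_1) + ... + 2r(s_{6}) + r(s_7)].
Sum ≈ 3.30184.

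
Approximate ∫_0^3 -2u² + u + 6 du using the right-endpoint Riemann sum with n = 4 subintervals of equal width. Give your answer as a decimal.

Δu = (3 − 0)/4 = 0.75.
Right endpoints: 0.75, 1.5, 2.25, 3.
f(0.75) = 5.625, f(1.5) = 3, f(2.25) = -1.875, f(3) = -9.
Sum = Δu · [f(0.75) + f(1.5) + f(2.25) + f(3)].
Sum = -1.6875.

-1.6875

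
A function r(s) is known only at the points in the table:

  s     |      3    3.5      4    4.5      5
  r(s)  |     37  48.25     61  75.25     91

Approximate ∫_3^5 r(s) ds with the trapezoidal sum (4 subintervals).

Δs = 0.5.
T_4 = (0.5/2)·[37 + 2·48.25 + 2·61 + 2·75.25 + 91] = 124.25.

124.25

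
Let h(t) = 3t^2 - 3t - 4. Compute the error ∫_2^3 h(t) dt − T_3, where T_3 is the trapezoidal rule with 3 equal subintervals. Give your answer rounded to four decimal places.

Exact integral: ∫_2^3 h(t) dt = 7.5.
T_3 ≈ 7.555556.
Error ≈ 7.5 − 7.555556 ≈ -0.0556.

-0.0556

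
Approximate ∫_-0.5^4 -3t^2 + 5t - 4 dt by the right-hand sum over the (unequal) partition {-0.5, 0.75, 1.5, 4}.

-84.859375

Subinterval widths: 1.25, 0.75, 2.5.
Right endpoints: 0.75, 1.5, 4.
f(0.75) = -1.9375, f(1.5) = -3.25, f(4) = -32.
Sum = Σ Δt_i · f(t_i).
Sum = -84.859375.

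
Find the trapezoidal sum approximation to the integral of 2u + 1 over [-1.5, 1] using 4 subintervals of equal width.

Δu = (1 − (-1.5))/4 = 0.625.
f(-1.5) = -2, f(-0.875) = -0.75, f(-0.25) = 0.5, f(0.375) = 1.75, f(1) = 3.
T_4 = (Δu/2)·[f(u_0) + 2f(u_1) + 2f(u_2) + 2f(u_3) + f(u_4)].
Sum = 1.25.

1.25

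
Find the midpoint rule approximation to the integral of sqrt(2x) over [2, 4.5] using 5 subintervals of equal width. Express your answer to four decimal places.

6.3351

Δx = (4.5 − 2)/5 = 0.5.
Midpoints: 2.25, 2.75, 3.25, 3.75, 4.25.
f(2.25) ≈ 2.1213, f(2.75) ≈ 2.3452, f(3.25) ≈ 2.5495, f(3.75) ≈ 2.7386, f(4.25) ≈ 2.9155.
Sum = Δx · [f(2.25) + f(2.75) + f(3.25) + f(3.75) + f(4.25)].
Sum ≈ 6.3351.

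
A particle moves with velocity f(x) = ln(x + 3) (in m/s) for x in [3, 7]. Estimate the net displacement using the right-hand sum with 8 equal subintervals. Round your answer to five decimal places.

Δx = (7 − 3)/8 = 0.5.
Right endpoints: 3.5, 4, 4.5, 5, 5.5, 6, 6.5, 7.
f(3.5) ≈ 1.87180, f(4) ≈ 1.94591, f(4.5) ≈ 2.01490, f(5) ≈ 2.07944, f(5.5) ≈ 2.14007, f(6) ≈ 2.19722, f(6.5) ≈ 2.25129, f(7) ≈ 2.30259.
Sum = Δx · [f(3.5) + f(4) + f(4.5) + ...].
Sum ≈ 8.40161.

8.40161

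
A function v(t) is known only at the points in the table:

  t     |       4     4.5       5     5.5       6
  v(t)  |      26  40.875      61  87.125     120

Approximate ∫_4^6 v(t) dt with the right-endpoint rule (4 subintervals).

Δt = 0.5.
Sum = 0.5·[40.875 + 61 + 87.125 + 120] = 154.5.

154.5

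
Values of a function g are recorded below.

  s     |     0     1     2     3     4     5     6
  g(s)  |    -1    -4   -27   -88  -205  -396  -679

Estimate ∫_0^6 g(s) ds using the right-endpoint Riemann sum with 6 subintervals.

-1399

Δs = 1.
Sum = 1·[(-4) + (-27) + (-88) + (-205) + (-396) + (-679)] = -1399.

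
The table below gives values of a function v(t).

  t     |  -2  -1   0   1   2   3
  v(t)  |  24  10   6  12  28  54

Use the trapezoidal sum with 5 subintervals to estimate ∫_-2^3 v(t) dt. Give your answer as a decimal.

95

Δt = 1.
T_5 = (1/2)·[24 + 2·10 + 2·6 + 2·12 + 2·28 + 54] = 95.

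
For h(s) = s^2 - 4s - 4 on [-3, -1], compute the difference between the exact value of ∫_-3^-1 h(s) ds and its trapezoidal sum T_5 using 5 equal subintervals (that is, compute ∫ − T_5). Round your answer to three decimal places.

Exact integral: ∫_-3^-1 h(s) ds ≈ 16.66667.
T_5 = 16.72.
Error ≈ 16.66667 − 16.72 ≈ -0.053.

-0.053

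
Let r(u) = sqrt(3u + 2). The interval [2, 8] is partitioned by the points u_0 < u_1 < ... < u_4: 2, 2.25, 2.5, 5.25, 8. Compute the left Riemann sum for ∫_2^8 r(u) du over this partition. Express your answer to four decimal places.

Subinterval widths: 0.25, 0.25, 2.75, 2.75.
Left endpoints: 2, 2.25, 2.5, 5.25.
r(2) ≈ 2.8284, r(2.25) ≈ 2.9580, r(2.5) ≈ 3.0822, r(5.25) ≈ 4.2131.
Sum = Σ Δu_i · r(u_i).
Sum ≈ 21.5086.

21.5086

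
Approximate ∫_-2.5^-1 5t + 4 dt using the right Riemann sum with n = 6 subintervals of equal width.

Δt = (-1 − (-2.5))/6 = 0.25.
Right endpoints: -2.25, -2, -1.75, -1.5, -1.25, -1.
f(-2.25) = -7.25, f(-2) = -6, f(-1.75) = -4.75, f(-1.5) = -3.5, f(-1.25) = -2.25, f(-1) = -1.
Sum = Δt · [f(-2.25) + f(-2) + f(-1.75) + ...].
Sum = -6.1875.

-6.1875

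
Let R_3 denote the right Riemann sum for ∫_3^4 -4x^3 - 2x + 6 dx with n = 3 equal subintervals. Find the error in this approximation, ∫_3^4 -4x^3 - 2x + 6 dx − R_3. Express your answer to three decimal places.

25.778

Exact integral: ∫_3^4 f(x) dx = -176.
R_3 ≈ -201.77778.
Error ≈ -176 − (-201.77778) ≈ 25.778.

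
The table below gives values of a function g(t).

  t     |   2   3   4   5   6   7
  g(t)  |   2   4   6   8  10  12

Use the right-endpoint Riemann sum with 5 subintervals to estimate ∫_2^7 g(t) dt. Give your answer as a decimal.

40

Δt = 1.
Sum = 1·[4 + 6 + 8 + 10 + 12] = 40.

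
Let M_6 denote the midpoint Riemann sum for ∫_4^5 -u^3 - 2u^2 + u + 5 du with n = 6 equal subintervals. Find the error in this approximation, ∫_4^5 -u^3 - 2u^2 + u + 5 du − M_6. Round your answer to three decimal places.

-0.036

Exact integral: ∫_4^5 f(u) du ≈ -123.41667.
M_6 ≈ -123.38079.
Error ≈ -123.41667 − (-123.38079) ≈ -0.036.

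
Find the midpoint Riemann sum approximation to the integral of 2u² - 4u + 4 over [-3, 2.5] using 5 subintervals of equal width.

Δu = (2.5 − (-3))/5 = 1.1.
Midpoints: -2.45, -1.35, -0.25, 0.85, 1.95.
f(-2.45) = 25.805, f(-1.35) = 13.045, f(-0.25) = 5.125, f(0.85) = 2.045, f(1.95) = 3.805.
Sum = Δu · [f(-2.45) + f(-1.35) + f(-0.25) + f(0.85) + f(1.95)].
Sum = 54.8075.

54.8075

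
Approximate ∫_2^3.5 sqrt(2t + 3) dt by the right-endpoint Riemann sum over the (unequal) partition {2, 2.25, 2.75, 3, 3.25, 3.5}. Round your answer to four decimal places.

4.4535

Subinterval widths: 0.25, 0.5, 0.25, 0.25, 0.25.
Right endpoints: 2.25, 2.75, 3, 3.25, 3.5.
f(2.25) ≈ 2.7386, f(2.75) ≈ 2.9155, f(3) ≈ 3.0000, f(3.25) ≈ 3.0822, f(3.5) ≈ 3.1623.
Sum = Σ Δt_i · f(t_i).
Sum ≈ 4.4535.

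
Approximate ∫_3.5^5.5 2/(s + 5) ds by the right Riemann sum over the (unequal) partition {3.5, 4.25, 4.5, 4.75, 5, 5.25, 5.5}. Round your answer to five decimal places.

Subinterval widths: 0.75, 0.25, 0.25, 0.25, 0.25, 0.25.
Right endpoints: 4.25, 4.5, 4.75, 5, 5.25, 5.5.
f(4.25) = 8/37, f(4.5) = 4/19, f(4.75) = 8/39, f(5) = 0.2, f(5.25) = 8/41, f(5.5) = 4/21.
Sum = Σ Δs_i · f(s_i).
Sum ≈ 0.41248.

0.41248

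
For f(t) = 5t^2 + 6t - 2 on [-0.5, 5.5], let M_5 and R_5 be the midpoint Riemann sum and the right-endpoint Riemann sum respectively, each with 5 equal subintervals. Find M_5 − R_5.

-122.4

M_5 = 351.9.
R_5 = 474.3.
M_5 − R_5 = -122.4.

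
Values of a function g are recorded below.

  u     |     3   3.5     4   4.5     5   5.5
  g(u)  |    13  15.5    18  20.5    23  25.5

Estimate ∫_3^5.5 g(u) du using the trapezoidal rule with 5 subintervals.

Δu = 0.5.
T_5 = (0.5/2)·[13 + 2·15.5 + 2·18 + 2·20.5 + 2·23 + 25.5] = 48.125.

48.125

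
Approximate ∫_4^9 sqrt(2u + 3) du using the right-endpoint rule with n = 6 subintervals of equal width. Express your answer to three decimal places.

Δu = (9 − 4)/6 = 5/6.
Right endpoints: 29/6, 17/3, 6.5, 22/3, 49/6, 9.
f(29/6) ≈ 3.559, f(17/3) ≈ 3.786, f(6.5) ≈ 4.000, f(22/3) ≈ 4.203, f(49/6) ≈ 4.397, f(9) ≈ 4.583.
Sum = Δu · [f(29/6) + f(17/3) + f(6.5) + ...].
Sum ≈ 20.440.

20.440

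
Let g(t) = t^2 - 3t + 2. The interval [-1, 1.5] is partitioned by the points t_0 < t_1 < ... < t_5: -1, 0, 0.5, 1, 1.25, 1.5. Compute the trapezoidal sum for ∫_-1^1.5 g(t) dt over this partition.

Subinterval widths: 1, 0.5, 0.5, 0.25, 0.25.
g(-1) = 6, g(0) = 2, g(0.5) = 0.75, g(1) = 0, g(1.25) = -0.1875, g(1.5) = -0.25.
On each subinterval the trapezoid contributes (Δt_i/2)·[g(t_{i-1}) + g(t_i)].
Sum = 4.796875.

4.796875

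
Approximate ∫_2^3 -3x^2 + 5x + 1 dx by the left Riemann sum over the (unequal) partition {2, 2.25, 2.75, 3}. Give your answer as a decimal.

Subinterval widths: 0.25, 0.5, 0.25.
Left endpoints: 2, 2.25, 2.75.
f(2) = -1, f(2.25) = -2.9375, f(2.75) = -7.9375.
Sum = Σ Δx_i · f(x_i).
Sum = -3.703125.

-3.703125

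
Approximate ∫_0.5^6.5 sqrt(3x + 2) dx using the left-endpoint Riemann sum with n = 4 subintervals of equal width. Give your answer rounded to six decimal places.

18.536843

Δx = (6.5 − 0.5)/4 = 1.5.
Left endpoints: 0.5, 2, 3.5, 5.
f(0.5) ≈ 1.870829, f(2) ≈ 2.828427, f(3.5) ≈ 3.535534, f(5) ≈ 4.123106.
Sum = Δx · [f(0.5) + f(2) + f(3.5) + f(5)].
Sum ≈ 18.536843.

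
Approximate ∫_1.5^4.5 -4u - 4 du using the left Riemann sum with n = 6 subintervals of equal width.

Δu = (4.5 − 1.5)/6 = 0.5.
Left endpoints: 1.5, 2, 2.5, 3, 3.5, 4.
f(1.5) = -10, f(2) = -12, f(2.5) = -14, f(3) = -16, f(3.5) = -18, f(4) = -20.
Sum = Δu · [f(1.5) + f(2) + f(2.5) + ...].
Sum = -45.

-45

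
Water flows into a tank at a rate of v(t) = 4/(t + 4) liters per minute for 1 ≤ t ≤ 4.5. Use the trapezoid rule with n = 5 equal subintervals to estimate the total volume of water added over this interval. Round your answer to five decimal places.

2.12677

Δt = (4.5 − 1)/5 = 0.7.
v(1) = 0.8, v(1.7) = 40/57, v(2.4) = 0.625, v(3.1) = 40/71, v(3.8) = 20/39, v(4.5) = 8/17.
T_5 = (Δt/2)·[v(t_0) + 2v(t_1) + ... + 2v(t_{4}) + v(t_5)].
Sum ≈ 2.12677.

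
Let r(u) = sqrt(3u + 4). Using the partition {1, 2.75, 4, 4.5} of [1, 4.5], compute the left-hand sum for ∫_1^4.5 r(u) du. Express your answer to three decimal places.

11.005

Subinterval widths: 1.75, 1.25, 0.5.
Left endpoints: 1, 2.75, 4.
r(1) ≈ 2.646, r(2.75) ≈ 3.500, r(4) ≈ 4.000.
Sum = Σ Δu_i · r(u_i).
Sum ≈ 11.005.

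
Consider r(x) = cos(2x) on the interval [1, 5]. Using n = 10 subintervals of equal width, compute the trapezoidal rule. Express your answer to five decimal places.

-0.68748

Δx = (5 − 1)/10 = 0.4.
r(1) ≈ -0.41615, r(1.4) ≈ -0.94222, r(1.8) ≈ -0.89676, r(2.2) ≈ -0.30733, r(2.6) ≈ 0.46852, r(3) ≈ 0.96017, r(3.4) ≈ 0.86940, r(3.8) ≈ 0.25126, r(4.2) ≈ -0.51929, r(4.6) ≈ -0.97484, r(5) ≈ -0.83907.
T_10 = (Δx/2)·[r(x_0) + 2r(x_1) + ... + 2r(x_{9}) + r(x_10)].
Sum ≈ -0.68748.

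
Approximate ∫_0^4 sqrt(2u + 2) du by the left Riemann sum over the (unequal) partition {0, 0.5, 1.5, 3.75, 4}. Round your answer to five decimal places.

Subinterval widths: 0.5, 1, 2.25, 0.25.
Left endpoints: 0, 0.5, 1.5, 3.75.
f(0) ≈ 1.41421, f(0.5) ≈ 1.73205, f(1.5) ≈ 2.23607, f(3.75) ≈ 3.08221.
Sum = Σ Δu_i · f(u_i).
Sum ≈ 8.24086.

8.24086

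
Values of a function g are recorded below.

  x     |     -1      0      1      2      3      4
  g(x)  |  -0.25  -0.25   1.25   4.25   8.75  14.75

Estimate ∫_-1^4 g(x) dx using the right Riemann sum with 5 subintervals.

Δx = 1.
Sum = 1·[(-0.25) + 1.25 + 4.25 + 8.75 + 14.75] = 28.75.

28.75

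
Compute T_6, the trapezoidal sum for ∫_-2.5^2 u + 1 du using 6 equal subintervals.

3.375

Δu = (2 − (-2.5))/6 = 0.75.
f(-2.5) = -1.5, f(-1.75) = -0.75, f(-1) = 0, f(-0.25) = 0.75, f(0.5) = 1.5, f(1.25) = 2.25, f(2) = 3.
T_6 = (Δu/2)·[f(u_0) + 2f(u_1) + ... + 2f(u_{5}) + f(u_6)].
Sum = 3.375.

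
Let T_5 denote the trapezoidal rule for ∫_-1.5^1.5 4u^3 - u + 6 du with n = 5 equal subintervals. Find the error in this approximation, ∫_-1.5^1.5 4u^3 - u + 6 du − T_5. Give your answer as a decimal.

0

Exact integral: ∫_-1.5^1.5 f(u) du = 18.
T_5 = 18.
Error = 18 − 18 = 0.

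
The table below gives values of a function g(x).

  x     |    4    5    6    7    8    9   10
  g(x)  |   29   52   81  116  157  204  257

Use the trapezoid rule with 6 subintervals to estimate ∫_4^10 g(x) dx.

753

Δx = 1.
T_6 = (1/2)·[29 + 2·52 + 2·81 + 2·116 + 2·157 + 2·204 + 257] = 753.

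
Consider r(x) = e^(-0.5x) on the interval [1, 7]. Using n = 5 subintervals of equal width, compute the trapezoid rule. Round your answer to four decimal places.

Δx = (7 − 1)/5 = 1.2.
r(1) ≈ 0.6065, r(2.2) ≈ 0.3329, r(3.4) ≈ 0.1827, r(4.6) ≈ 0.1003, r(5.8) ≈ 0.0550, r(7) ≈ 0.0302.
T_5 = (Δx/2)·[r(x_0) + 2r(x_1) + ... + 2r(x_{4}) + r(x_5)].
Sum ≈ 1.1870.

1.1870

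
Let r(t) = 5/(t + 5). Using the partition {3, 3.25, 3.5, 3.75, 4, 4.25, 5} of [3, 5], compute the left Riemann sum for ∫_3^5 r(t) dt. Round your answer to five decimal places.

1.14198

Subinterval widths: 0.25, 0.25, 0.25, 0.25, 0.25, 0.75.
Left endpoints: 3, 3.25, 3.5, 3.75, 4, 4.25.
r(3) = 0.625, r(3.25) = 20/33, r(3.5) = 10/17, r(3.75) = 4/7, r(4) = 5/9, r(4.25) = 20/37.
Sum = Σ Δt_i · r(t_i).
Sum ≈ 1.14198.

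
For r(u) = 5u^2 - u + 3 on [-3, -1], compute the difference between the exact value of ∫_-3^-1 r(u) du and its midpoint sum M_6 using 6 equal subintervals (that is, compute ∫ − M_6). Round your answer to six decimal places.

0.092593

Exact integral: ∫_-3^-1 r(u) du ≈ 53.33333333.
M_6 ≈ 53.24074074.
Error ≈ 53.33333333 − 53.24074074 ≈ 0.092593.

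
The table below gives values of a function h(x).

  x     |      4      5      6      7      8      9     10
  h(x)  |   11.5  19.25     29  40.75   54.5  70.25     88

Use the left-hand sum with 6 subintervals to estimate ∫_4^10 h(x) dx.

Δx = 1.
Sum = 1·[11.5 + 19.25 + 29 + 40.75 + 54.5 + 70.25] = 225.25.

225.25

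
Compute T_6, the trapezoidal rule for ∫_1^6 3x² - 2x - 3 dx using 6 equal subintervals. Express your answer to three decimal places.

Δx = (6 − 1)/6 = 5/6.
f(1) = -2, f(11/6) = 41/12, f(8/3) = 13, f(3.5) = 26.75, f(13/3) = 134/3, f(31/6) = 66.75, f(6) = 93.
T_6 = (Δx/2)·[f(x_0) + 2f(x_1) + ... + 2f(x_{5}) + f(x_6)].
Sum ≈ 166.736.

166.736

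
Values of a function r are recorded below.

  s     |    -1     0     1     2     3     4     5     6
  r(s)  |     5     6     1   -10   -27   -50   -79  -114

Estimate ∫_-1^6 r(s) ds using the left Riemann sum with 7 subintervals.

-154

Δs = 1.
Sum = 1·[5 + 6 + 1 + (-10) + (-27) + (-50) + (-79)] = -154.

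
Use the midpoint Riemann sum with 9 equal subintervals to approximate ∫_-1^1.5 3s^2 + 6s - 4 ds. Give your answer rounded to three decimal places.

Δs = (1.5 − (-1))/9 = 5/18.
Midpoints: -31/36, -7/12, -11/36, -1/36, 0.25, 19/36, 29/36, 13/12, 49/36.
f(-31/36) = -2999/432, f(-7/12) = -311/48, f(-11/36) = -2399/432, f(-1/36) = -1799/432, f(0.25) = -2.3125, f(19/36) = 1/432, f(29/36) = 1201/432, f(13/12) = 289/48, f(49/36) = 4201/432.
Sum = Δs · [f(-31/36) + f(-7/12) + f(-11/36) + ...].
Sum ≈ -1.923.

-1.923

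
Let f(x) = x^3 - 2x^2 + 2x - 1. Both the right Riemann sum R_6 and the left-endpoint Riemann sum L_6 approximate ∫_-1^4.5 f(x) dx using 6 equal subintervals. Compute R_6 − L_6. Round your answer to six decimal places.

59.239583

R_6 ≈ 86.72207755.
L_6 ≈ 27.48249421.
R_6 − L_6 ≈ 59.239583.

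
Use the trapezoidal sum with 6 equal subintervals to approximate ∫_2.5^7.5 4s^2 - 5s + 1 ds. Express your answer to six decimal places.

Δs = (7.5 − 2.5)/6 = 5/6.
f(2.5) = 13.5, f(10/3) = 259/9, f(25/6) = 893/18, f(5) = 76, f(35/6) = 1943/18, f(20/3) = 1309/9, f(7.5) = 188.5.
T_6 = (Δs/2)·[f(s_0) + 2f(s_1) + ... + 2f(s_{5}) + f(s_6)].
Sum ≈ 423.981481.

423.981481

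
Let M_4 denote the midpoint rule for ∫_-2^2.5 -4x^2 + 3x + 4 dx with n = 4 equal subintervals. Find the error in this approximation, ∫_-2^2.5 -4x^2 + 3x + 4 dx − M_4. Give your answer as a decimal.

-1.8984375

Exact integral: ∫_-2^2.5 f(x) dx = -10.125.
M_4 = -8.2265625.
Error = -10.125 − (-8.2265625) = -1.8984375.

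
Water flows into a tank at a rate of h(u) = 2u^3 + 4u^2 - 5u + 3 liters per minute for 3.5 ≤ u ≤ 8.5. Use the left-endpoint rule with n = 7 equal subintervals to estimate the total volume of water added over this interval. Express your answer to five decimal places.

Δu = (8.5 − 3.5)/7 = 5/7.
Left endpoints: 3.5, 59/14, 69/14, 79/14, 89/14, 99/14, 109/14.
h(3.5) = 120.25, h(59/14) = 278053/1372, h(69/14) = 432123/1372, h(79/14) = 633193/1372, h(89/14) = 887263/1372, h(99/14) = 1200333/1372, h(109/14) = 1578403/1372.
Sum = Δu · [h(3.5) + h(59/14) + h(69/14) + ...].
Sum ≈ 2693.85204.

2693.85204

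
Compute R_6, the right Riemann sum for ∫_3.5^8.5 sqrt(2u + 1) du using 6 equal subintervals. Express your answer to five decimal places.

18.49582

Δu = (8.5 − 3.5)/6 = 5/6.
Right endpoints: 13/3, 31/6, 6, 41/6, 23/3, 8.5.
f(13/3) ≈ 3.10913, f(31/6) ≈ 3.36650, f(6) ≈ 3.60555, f(41/6) ≈ 3.82971, f(23/3) ≈ 4.04145, f(8.5) ≈ 4.24264.
Sum = Δu · [f(13/3) + f(31/6) + f(6) + ...].
Sum ≈ 18.49582.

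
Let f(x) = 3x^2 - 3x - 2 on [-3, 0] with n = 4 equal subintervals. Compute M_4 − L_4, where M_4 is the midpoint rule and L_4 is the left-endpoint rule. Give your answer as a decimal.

M_4 = 34.078125.
L_4 = 48.84375.
M_4 − L_4 = -14.765625.

-14.765625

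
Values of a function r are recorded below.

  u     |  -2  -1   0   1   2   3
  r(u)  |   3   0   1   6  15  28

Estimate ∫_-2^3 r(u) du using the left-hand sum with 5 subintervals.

25

Δu = 1.
Sum = 1·[3 + 0 + 1 + 6 + 15] = 25.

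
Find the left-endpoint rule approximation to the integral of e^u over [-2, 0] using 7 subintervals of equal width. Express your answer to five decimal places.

Δu = (0 − (-2))/7 = 2/7.
Left endpoints: -2, -12/7, -10/7, -8/7, -6/7, -4/7, -2/7.
f(-2) ≈ 0.13534, f(-12/7) ≈ 0.18009, f(-10/7) ≈ 0.23965, f(-8/7) ≈ 0.31891, f(-6/7) ≈ 0.42437, f(-4/7) ≈ 0.56472, f(-2/7) ≈ 0.75148.
Sum = Δu · [f(-2) + f(-12/7) + f(-10/7) + ...].
Sum ≈ 0.74702.

0.74702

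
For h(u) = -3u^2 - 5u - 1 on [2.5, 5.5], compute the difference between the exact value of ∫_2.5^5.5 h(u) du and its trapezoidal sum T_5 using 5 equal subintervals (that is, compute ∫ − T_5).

0.54

Exact integral: ∫_2.5^5.5 h(u) du = -213.75.
T_5 = -214.29.
Error = -213.75 − (-214.29) = 0.54.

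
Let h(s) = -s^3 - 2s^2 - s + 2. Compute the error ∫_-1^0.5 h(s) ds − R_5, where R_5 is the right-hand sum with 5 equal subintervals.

Exact integral: ∫_-1^0.5 h(s) ds = 2.859375.
R_5 = 2.6625.
Error = 2.859375 − 2.6625 = 0.196875.

0.196875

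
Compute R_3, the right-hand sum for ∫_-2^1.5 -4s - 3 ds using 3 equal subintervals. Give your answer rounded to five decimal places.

Δs = (1.5 − (-2))/3 = 7/6.
Right endpoints: -5/6, 1/3, 1.5.
f(-5/6) = 1/3, f(1/3) = -13/3, f(1.5) = -9.
Sum = Δs · [f(-5/6) + f(1/3) + f(1.5)].
Sum ≈ -15.16667.

-15.16667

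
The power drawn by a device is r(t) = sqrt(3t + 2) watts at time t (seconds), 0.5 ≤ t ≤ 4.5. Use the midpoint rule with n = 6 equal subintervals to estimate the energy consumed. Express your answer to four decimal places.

Δt = (4.5 − 0.5)/6 = 2/3.
Midpoints: 5/6, 1.5, 13/6, 17/6, 3.5, 25/6.
r(5/6) ≈ 2.1213, r(1.5) ≈ 2.5495, r(13/6) ≈ 2.9155, r(17/6) ≈ 3.2404, r(3.5) ≈ 3.5355, r(25/6) ≈ 3.8079.
Sum = Δt · [r(5/6) + r(1.5) + r(13/6) + ...].
Sum ≈ 12.1134.

12.1134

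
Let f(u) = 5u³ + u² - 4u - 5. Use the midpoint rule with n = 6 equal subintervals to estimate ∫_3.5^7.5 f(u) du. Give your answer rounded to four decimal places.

3773.4630

Δu = (7.5 − 3.5)/6 = 2/3.
Midpoints: 23/6, 4.5, 31/6, 35/6, 6.5, 43/6.
f(23/6) = 59617/216, f(4.5) = 452.875, f(31/6) = 149177/216, f(35/6) = 215605/216, f(6.5) = 1384.375, f(43/6) = 401357/216.
Sum = Δu · [f(23/6) + f(4.5) + f(31/6) + ...].
Sum ≈ 3773.4630.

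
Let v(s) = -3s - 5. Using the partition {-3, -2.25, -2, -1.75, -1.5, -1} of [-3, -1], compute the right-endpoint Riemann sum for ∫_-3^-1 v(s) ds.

0.5

Subinterval widths: 0.75, 0.25, 0.25, 0.25, 0.5.
Right endpoints: -2.25, -2, -1.75, -1.5, -1.
v(-2.25) = 1.75, v(-2) = 1, v(-1.75) = 0.25, v(-1.5) = -0.5, v(-1) = -2.
Sum = Σ Δs_i · v(s_i).
Sum = 0.5.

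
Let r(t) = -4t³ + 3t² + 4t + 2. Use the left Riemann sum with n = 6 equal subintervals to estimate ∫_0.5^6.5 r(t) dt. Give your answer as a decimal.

-979.5

Δt = (6.5 − 0.5)/6 = 1.
Left endpoints: 0.5, 1.5, 2.5, 3.5, 4.5, 5.5.
r(0.5) = 4.25, r(1.5) = 1.25, r(2.5) = -31.75, r(3.5) = -118.75, r(4.5) = -283.75, r(5.5) = -550.75.
Sum = Δt · [r(0.5) + r(1.5) + r(2.5) + ...].
Sum = -979.5.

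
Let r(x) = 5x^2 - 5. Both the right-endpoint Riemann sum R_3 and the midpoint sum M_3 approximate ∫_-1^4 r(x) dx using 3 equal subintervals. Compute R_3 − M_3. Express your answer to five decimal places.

79.86111

R_3 ≈ 157.4074074.
M_3 ≈ 77.5462963.
R_3 − M_3 ≈ 79.86111.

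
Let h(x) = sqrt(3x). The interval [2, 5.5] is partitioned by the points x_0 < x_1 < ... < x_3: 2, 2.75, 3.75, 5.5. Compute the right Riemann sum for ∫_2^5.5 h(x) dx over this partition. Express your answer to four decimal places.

12.6168

Subinterval widths: 0.75, 1, 1.75.
Right endpoints: 2.75, 3.75, 5.5.
h(2.75) ≈ 2.8723, h(3.75) ≈ 3.3541, h(5.5) ≈ 4.0620.
Sum = Σ Δx_i · h(x_i).
Sum ≈ 12.6168.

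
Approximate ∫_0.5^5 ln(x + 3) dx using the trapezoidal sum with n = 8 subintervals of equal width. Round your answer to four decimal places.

Δx = (5 − 0.5)/8 = 0.5625.
f(0.5) ≈ 1.2528, f(1.0625) ≈ 1.4018, f(1.625) ≈ 1.5315, f(2.1875) ≈ 1.6463, f(2.75) ≈ 1.7492, f(3.3125) ≈ 1.8425, f(3.875) ≈ 1.9279, f(4.4375) ≈ 2.0065, f(5) ≈ 2.0794.
T_8 = (Δx/2)·[f(x_0) + 2f(x_1) + ... + 2f(x_{7}) + f(x_8)].
Sum ≈ 7.7466.

7.7466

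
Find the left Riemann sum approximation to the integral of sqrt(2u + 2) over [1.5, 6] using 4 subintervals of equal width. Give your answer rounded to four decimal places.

12.8685

Δu = (6 − 1.5)/4 = 1.125.
Left endpoints: 1.5, 2.625, 3.75, 4.875.
f(1.5) ≈ 2.2361, f(2.625) ≈ 2.6926, f(3.75) ≈ 3.0822, f(4.875) ≈ 3.4278.
Sum = Δu · [f(1.5) + f(2.625) + f(3.75) + f(4.875)].
Sum ≈ 12.8685.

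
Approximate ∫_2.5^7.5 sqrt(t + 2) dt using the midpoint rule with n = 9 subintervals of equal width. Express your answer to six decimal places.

13.157627

Δt = (7.5 − 2.5)/9 = 5/9.
Midpoints: 25/9, 10/3, 35/9, 40/9, 5, 50/9, 55/9, 20/3, 65/9.
f(25/9) ≈ 2.185813, f(10/3) ≈ 2.309401, f(35/9) ≈ 2.426703, f(40/9) ≈ 2.538591, f(5) ≈ 2.645751, f(50/9) ≈ 2.748737, f(55/9) ≈ 2.848001, f(20/3) ≈ 2.943920, f(65/9) ≈ 3.036811.
Sum = Δt · [f(25/9) + f(10/3) + f(35/9) + ...].
Sum ≈ 13.157627.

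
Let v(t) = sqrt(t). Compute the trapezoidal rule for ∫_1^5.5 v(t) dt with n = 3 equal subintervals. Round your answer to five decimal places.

7.88061

Δt = (5.5 − 1)/3 = 1.5.
v(1) ≈ 1.00000, v(2.5) ≈ 1.58114, v(4) ≈ 2.00000, v(5.5) ≈ 2.34521.
T_3 = (Δt/2)·[v(t_0) + 2v(t_1) + 2v(t_2) + v(t_3)].
Sum ≈ 7.88061.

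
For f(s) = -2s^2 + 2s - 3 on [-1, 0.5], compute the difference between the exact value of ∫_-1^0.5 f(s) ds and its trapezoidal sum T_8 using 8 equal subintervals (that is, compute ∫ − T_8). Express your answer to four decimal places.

Exact integral: ∫_-1^0.5 f(s) ds = -6.
T_8 ≈ -6.017578.
Error ≈ -6 − (-6.017578) ≈ 0.0176.

0.0176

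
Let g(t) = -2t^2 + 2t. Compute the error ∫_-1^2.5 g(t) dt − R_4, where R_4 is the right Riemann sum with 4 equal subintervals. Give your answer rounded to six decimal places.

2.424479

Exact integral: ∫_-1^2.5 g(t) dt ≈ -5.83333333.
R_4 = -8.2578125.
Error ≈ -5.83333333 − (-8.2578125) ≈ 2.424479.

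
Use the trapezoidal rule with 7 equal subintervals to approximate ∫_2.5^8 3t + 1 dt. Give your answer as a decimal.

92.125

Δt = (8 − 2.5)/7 = 11/14.
f(2.5) = 8.5, f(23/7) = 76/7, f(57/14) = 185/14, f(34/7) = 109/7, f(79/14) = 251/14, f(45/7) = 142/7, f(101/14) = 317/14, f(8) = 25.
T_7 = (Δt/2)·[f(t_0) + 2f(t_1) + ... + 2f(t_{6}) + f(t_7)].
Sum = 92.125.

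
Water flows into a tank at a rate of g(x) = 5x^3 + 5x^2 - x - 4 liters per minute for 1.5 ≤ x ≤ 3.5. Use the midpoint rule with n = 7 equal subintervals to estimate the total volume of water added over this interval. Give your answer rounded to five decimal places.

233.50510

Δx = (3.5 − 1.5)/7 = 2/7.
Midpoints: 23/14, 27/14, 31/14, 2.5, 39/14, 43/14, 47/14.
g(23/14) = 82381/2744, g(27/14) = 133177/2744, g(31/14) = 199173/2744, g(2.5) = 102.875, g(39/14) = 384445/2744, g(43/14) = 507561/2744, g(47/14) = 653557/2744.
Sum = Δx · [g(23/14) + g(27/14) + g(31/14) + ...].
Sum ≈ 233.50510.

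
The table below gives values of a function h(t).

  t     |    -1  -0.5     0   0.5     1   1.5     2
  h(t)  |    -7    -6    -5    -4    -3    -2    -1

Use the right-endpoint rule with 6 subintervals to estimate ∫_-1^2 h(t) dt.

-10.5

Δt = 0.5.
Sum = 0.5·[(-6) + (-5) + (-4) + (-3) + (-2) + (-1)] = -10.5.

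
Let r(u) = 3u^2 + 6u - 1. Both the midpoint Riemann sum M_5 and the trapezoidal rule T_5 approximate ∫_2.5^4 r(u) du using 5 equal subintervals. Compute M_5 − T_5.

M_5 = 76.09125.
T_5 = 76.1925.
M_5 − T_5 = -0.10125.

-0.10125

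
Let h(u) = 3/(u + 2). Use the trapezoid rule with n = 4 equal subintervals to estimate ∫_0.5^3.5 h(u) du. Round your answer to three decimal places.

Δu = (3.5 − 0.5)/4 = 0.75.
h(0.5) = 1.2, h(1.25) = 12/13, h(2) = 0.75, h(2.75) = 12/19, h(3.5) = 6/11.
T_4 = (Δu/2)·[h(u_0) + 2h(u_1) + 2h(u_2) + 2h(u_3) + h(u_4)].
Sum ≈ 2.383.

2.383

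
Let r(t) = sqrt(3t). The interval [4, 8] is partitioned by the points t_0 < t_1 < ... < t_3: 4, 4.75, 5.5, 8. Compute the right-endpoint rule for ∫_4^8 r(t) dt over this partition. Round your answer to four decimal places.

Subinterval widths: 0.75, 0.75, 2.5.
Right endpoints: 4.75, 5.5, 8.
r(4.75) ≈ 3.7749, r(5.5) ≈ 4.0620, r(8) ≈ 4.8990.
Sum = Σ Δt_i · r(t_i).
Sum ≈ 18.1252.

18.1252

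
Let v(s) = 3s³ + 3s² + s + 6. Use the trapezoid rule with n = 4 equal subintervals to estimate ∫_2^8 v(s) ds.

Δs = (8 − 2)/4 = 1.5.
v(2) = 44, v(3.5) = 174.875, v(5) = 461, v(6.5) = 963.125, v(8) = 1742.
T_4 = (Δs/2)·[v(s_0) + 2v(s_1) + 2v(s_2) + 2v(s_3) + v(s_4)].
Sum = 3738.

3738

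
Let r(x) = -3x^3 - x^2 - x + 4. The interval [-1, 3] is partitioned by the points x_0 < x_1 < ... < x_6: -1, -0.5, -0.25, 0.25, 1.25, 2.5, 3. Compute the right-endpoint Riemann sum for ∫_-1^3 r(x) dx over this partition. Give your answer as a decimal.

-108.51171875

Subinterval widths: 0.5, 0.25, 0.5, 1, 1.25, 0.5.
Right endpoints: -0.5, -0.25, 0.25, 1.25, 2.5, 3.
r(-0.5) = 4.625, r(-0.25) = 4.234375, r(0.25) = 3.640625, r(1.25) = -4.671875, r(2.5) = -51.625, r(3) = -89.
Sum = Σ Δx_i · r(x_i).
Sum = -108.51171875.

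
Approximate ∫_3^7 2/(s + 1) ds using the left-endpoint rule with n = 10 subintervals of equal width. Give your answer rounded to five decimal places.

1.43754

Δs = (7 − 3)/10 = 0.4.
Left endpoints: 3, 3.4, 3.8, 4.2, 4.6, 5, 5.4, 5.8, 6.2, 6.6.
f(3) = 0.5, f(3.4) = 5/11, f(3.8) = 5/12, f(4.2) = 5/13, f(4.6) = 5/14, f(5) = 1/3, f(5.4) = 0.3125, f(5.8) = 5/17, f(6.2) = 5/18, f(6.6) = 5/19.
Sum = Δs · [f(3) + f(3.4) + f(3.8) + ...].
Sum ≈ 1.43754.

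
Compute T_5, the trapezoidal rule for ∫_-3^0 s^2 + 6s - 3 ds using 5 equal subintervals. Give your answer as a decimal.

Δs = (0 − (-3))/5 = 0.6.
f(-3) = -12, f(-2.4) = -11.64, f(-1.8) = -10.56, f(-1.2) = -8.76, f(-0.6) = -6.24, f(0) = -3.
T_5 = (Δs/2)·[f(s_0) + 2f(s_1) + ... + 2f(s_{4}) + f(s_5)].
Sum = -26.82.

-26.82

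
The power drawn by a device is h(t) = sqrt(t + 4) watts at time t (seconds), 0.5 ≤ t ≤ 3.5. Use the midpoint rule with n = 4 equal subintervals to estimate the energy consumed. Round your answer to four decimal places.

Δt = (3.5 − 0.5)/4 = 0.75.
Midpoints: 0.875, 1.625, 2.375, 3.125.
h(0.875) ≈ 2.2079, h(1.625) ≈ 2.3717, h(2.375) ≈ 2.5249, h(3.125) ≈ 2.6693.
Sum = Δt · [h(0.875) + h(1.625) + h(2.375) + h(3.125)].
Sum ≈ 7.3303.

7.3303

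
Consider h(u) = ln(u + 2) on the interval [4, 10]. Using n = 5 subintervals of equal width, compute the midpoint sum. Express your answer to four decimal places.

13.0733

Δu = (10 − 4)/5 = 1.2.
Midpoints: 4.6, 5.8, 7, 8.2, 9.4.
h(4.6) ≈ 1.8871, h(5.8) ≈ 2.0541, h(7) ≈ 2.1972, h(8.2) ≈ 2.3224, h(9.4) ≈ 2.4336.
Sum = Δu · [h(4.6) + h(5.8) + h(7) + h(8.2) + h(9.4)].
Sum ≈ 13.0733.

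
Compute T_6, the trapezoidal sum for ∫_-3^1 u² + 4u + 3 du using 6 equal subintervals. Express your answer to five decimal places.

5.62963

Δu = (1 − (-3))/6 = 2/3.
f(-3) = 0, f(-7/3) = -8/9, f(-5/3) = -8/9, f(-1) = 0, f(-1/3) = 16/9, f(1/3) = 40/9, f(1) = 8.
T_6 = (Δu/2)·[f(u_0) + 2f(u_1) + ... + 2f(u_{5}) + f(u_6)].
Sum ≈ 5.62963.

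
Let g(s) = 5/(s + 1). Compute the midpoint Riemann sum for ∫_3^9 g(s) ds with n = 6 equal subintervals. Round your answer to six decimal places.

4.570651

Δs = (9 − 3)/6 = 1.
Midpoints: 3.5, 4.5, 5.5, 6.5, 7.5, 8.5.
g(3.5) = 10/9, g(4.5) = 10/11, g(5.5) = 10/13, g(6.5) = 2/3, g(7.5) = 10/17, g(8.5) = 10/19.
Sum = Δs · [g(3.5) + g(4.5) + g(5.5) + ...].
Sum ≈ 4.570651.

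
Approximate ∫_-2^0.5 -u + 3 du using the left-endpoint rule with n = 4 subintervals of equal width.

Δu = (0.5 − (-2))/4 = 0.625.
Left endpoints: -2, -1.375, -0.75, -0.125.
f(-2) = 5, f(-1.375) = 4.375, f(-0.75) = 3.75, f(-0.125) = 3.125.
Sum = Δu · [f(-2) + f(-1.375) + f(-0.75) + f(-0.125)].
Sum = 10.15625.

10.15625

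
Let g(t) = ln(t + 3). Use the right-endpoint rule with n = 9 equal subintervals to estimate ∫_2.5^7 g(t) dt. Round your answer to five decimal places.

Δt = (7 − 2.5)/9 = 0.5.
Right endpoints: 3, 3.5, 4, 4.5, 5, 5.5, 6, 6.5, 7.
g(3) ≈ 1.79176, g(3.5) ≈ 1.87180, g(4) ≈ 1.94591, g(4.5) ≈ 2.01490, g(5) ≈ 2.07944, g(5.5) ≈ 2.14007, g(6) ≈ 2.19722, g(6.5) ≈ 2.25129, g(7) ≈ 2.30259.
Sum = Δt · [g(3) + g(3.5) + g(4) + ...].
Sum ≈ 9.29749.

9.29749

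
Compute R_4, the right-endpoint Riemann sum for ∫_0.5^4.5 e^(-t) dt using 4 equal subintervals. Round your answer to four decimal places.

Δt = (4.5 − 0.5)/4 = 1.
Right endpoints: 1.5, 2.5, 3.5, 4.5.
f(1.5) ≈ 0.2231, f(2.5) ≈ 0.0821, f(3.5) ≈ 0.0302, f(4.5) ≈ 0.0111.
Sum = Δt · [f(1.5) + f(2.5) + f(3.5) + f(4.5)].
Sum ≈ 0.3465.

0.3465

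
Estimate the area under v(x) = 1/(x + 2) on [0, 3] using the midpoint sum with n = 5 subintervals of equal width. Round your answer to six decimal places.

Δx = (3 − 0)/5 = 0.6.
Midpoints: 0.3, 0.9, 1.5, 2.1, 2.7.
v(0.3) = 10/23, v(0.9) = 10/29, v(1.5) = 2/7, v(2.1) = 10/41, v(2.7) = 10/47.
Sum = Δx · [v(0.3) + v(0.9) + v(1.5) + v(2.1) + v(2.7)].
Sum ≈ 0.913196.

0.913196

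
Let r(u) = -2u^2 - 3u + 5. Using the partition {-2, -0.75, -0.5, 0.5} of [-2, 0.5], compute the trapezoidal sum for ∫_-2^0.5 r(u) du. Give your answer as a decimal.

Subinterval widths: 1.25, 0.25, 1.
r(-2) = 3, r(-0.75) = 6.125, r(-0.5) = 6, r(0.5) = 3.
On each subinterval the trapezoid contributes (Δu_i/2)·[r(u_{i-1}) + r(u_i)].
Sum = 11.71875.

11.71875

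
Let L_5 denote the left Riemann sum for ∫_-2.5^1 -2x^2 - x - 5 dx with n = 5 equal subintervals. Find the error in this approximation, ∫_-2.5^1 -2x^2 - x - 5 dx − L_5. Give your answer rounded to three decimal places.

Exact integral: ∫_-2.5^1 f(x) dx ≈ -25.95833.
L_5 = -28.98.
Error ≈ -25.95833 − (-28.98) ≈ 3.022.

3.022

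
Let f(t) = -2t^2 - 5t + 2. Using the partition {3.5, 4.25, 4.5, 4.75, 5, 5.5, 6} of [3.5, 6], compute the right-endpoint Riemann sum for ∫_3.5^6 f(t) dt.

-184.75

Subinterval widths: 0.75, 0.25, 0.25, 0.25, 0.5, 0.5.
Right endpoints: 4.25, 4.5, 4.75, 5, 5.5, 6.
f(4.25) = -55.375, f(4.5) = -61, f(4.75) = -66.875, f(5) = -73, f(5.5) = -86, f(6) = -100.
Sum = Σ Δt_i · f(t_i).
Sum = -184.75.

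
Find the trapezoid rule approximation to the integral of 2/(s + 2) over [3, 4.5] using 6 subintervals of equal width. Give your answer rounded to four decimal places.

Δs = (4.5 − 3)/6 = 0.25.
f(3) = 0.4, f(3.25) = 8/21, f(3.5) = 4/11, f(3.75) = 8/23, f(4) = 1/3, f(4.25) = 0.32, f(4.5) = 4/13.
T_6 = (Δs/2)·[f(s_0) + 2f(s_1) + ... + 2f(s_{5}) + f(s_6)].
Sum ≈ 0.5249.

0.5249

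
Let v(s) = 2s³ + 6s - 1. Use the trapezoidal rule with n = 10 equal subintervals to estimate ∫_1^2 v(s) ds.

15.515

Δs = (2 − 1)/10 = 0.1.
v(1) = 7, v(1.1) = 8.262, v(1.2) = 9.656, v(1.3) = 11.194, v(1.4) = 12.888, v(1.5) = 14.75, v(1.6) = 16.792, v(1.7) = 19.026, v(1.8) = 21.464, v(1.9) = 24.118, v(2) = 27.
T_10 = (Δs/2)·[v(s_0) + 2v(s_1) + ... + 2v(s_{9}) + v(s_10)].
Sum = 15.515.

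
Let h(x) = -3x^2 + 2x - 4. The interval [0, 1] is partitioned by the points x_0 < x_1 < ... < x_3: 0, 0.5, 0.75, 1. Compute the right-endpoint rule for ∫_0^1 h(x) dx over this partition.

Subinterval widths: 0.5, 0.25, 0.25.
Right endpoints: 0.5, 0.75, 1.
h(0.5) = -3.75, h(0.75) = -4.1875, h(1) = -5.
Sum = Σ Δx_i · h(x_i).
Sum = -4.171875.

-4.171875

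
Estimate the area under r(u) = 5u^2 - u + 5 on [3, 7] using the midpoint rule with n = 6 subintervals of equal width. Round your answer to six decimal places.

525.925926

Δu = (7 − 3)/6 = 2/3.
Midpoints: 10/3, 4, 14/3, 16/3, 6, 20/3.
r(10/3) = 515/9, r(4) = 81, r(14/3) = 983/9, r(16/3) = 1277/9, r(6) = 179, r(20/3) = 1985/9.
Sum = Δu · [r(10/3) + r(4) + r(14/3) + ...].
Sum ≈ 525.925926.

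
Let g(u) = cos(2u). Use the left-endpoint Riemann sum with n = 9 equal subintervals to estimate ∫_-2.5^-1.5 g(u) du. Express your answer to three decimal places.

-0.477

Δu = (-1.5 − (-2.5))/9 = 1/9.
Left endpoints: -2.5, -43/18, -41/18, -13/6, -37/18, -35/18, -11/6, -31/18, -29/18.
g(-2.5) ≈ 0.284, g(-43/18) ≈ 0.065, g(-41/18) ≈ -0.156, g(-13/6) ≈ -0.370, g(-37/18) ≈ -0.566, g(-35/18) ≈ -0.734, g(-11/6) ≈ -0.865, g(-31/18) ≈ -0.954, g(-29/18) ≈ -0.997.
Sum = Δu · [g(-2.5) + g(-43/18) + g(-41/18) + ...].
Sum ≈ -0.477.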